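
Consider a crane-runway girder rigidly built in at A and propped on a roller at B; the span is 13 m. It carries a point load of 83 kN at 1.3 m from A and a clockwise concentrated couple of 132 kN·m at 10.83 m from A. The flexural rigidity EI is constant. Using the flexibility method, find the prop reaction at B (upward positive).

Remove the prop at B; the released (primary) structure is a cantilever built in at A.
Primary-structure tip deflection at B by superposition:
  point load 83 at a = 1.3: Pa²(3L − a)/(6EI) = 881.4/EI
  clockwise couple 132 at a = 10.83: M₀a(2L − a)/(2EI) = 10843/EI
  δ_0 = 11725/EI
Tip deflection under a unit load at B: L³/(3EI) = 732.3/EI.
The prop prevents deflection at B: R_B = δ_0/δ_{BB} = 11725/732.3 = 16.01 kN.

R_B = 16.01 kN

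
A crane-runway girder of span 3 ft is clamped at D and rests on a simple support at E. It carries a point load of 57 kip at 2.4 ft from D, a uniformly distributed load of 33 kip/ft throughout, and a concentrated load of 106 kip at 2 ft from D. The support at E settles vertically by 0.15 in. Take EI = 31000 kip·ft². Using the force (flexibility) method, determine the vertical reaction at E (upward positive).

Take the reaction at E as the redundant and release it; the primary structure is a cantilever fixed at D.
Primary-structure tip deflection at E by superposition:
  point load 57 at a = 2.4: Pa²(3L − a)/(6EI) = 361.2/EI
  UDL 33: wL⁴/(8EI) = 334.1/EI
  point load 106 at a = 2: Pa²(3L − a)/(6EI) = 494.7/EI
  δ_0 = 1190/EI
Tip deflection under a unit load at E: L³/(3EI) = 9/EI.
With EI = 31000 kip·ft²: δ_0 = 0.038385 ft and δ_{EE} = 0.00029 ft/kip.
Compatibility — the beam at E must follow the support down by 0.0125 ft: δ_0 − R_E·δ_{EE} = 0.0125, so R_E = (0.038385 − 0.0125)/0.00029 = 89.16 kip.

R_E = 89.16 kip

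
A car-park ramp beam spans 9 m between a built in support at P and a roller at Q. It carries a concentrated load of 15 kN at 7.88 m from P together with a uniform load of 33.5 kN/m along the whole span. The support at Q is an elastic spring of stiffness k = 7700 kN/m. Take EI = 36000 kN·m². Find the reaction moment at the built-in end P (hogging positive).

M_P = 368.7 kN·m

Take the reaction at Q as the redundant and release it; the primary structure is a cantilever fixed at P.
Deflection at Q on the released cantilever, summing each load's contribution:
  point load 15 at a = 7.88: Pa²(3L − a)/(6EI) = 2968/EI
  UDL 33.5: wL⁴/(8EI) = 27474/EI
  δ_0 = 30442/EI
Flexibility coefficient — unit upward force at Q: δ_{QQ} = L³/(3EI) = 243/EI.
With EI = 36000 kN·m²: δ_0 = 0.84562 m and δ_{QQ} = 0.00675 m/kN.
Compatibility — the spring shortens by R_Q/k under the reaction it provides: δ_0 − R_Q·δ_{QQ} = R_Q/k. With 1/k = 0.00013 m/kN, R_Q = δ_0 / (δ_{QQ} + 1/k) = 0.84562 / (0.00675 + 0.00013) = 122.9 kN.
Moment equilibrium about P: M_P = Σ(load moments about P) − R_Q·L = 1475 − 122.9×9 = 368.7 kN·m.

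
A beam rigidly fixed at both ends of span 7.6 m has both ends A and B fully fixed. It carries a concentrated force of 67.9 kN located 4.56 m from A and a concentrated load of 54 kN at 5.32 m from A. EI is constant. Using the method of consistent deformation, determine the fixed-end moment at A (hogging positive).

M_A = 75.4 kN·m

Take the two fixed-end moments M_A, M_B as redundants; the released structure is the simple span AB.
End rotations of the released simple span under the applied load (×1/EI):
  at A: point load 67.9 at a = 4.56: Pab(L + b)/(6LEI) = 219.6/EI
  at B: point load 67.9 at a = 4.56: Pab(L + a)/(6LEI) = 251/EI
  at A: point load 54 at a = 5.32: Pab(L + b)/(6LEI) = 141.9/EI
  at B: point load 54 at a = 5.32: Pab(L + a)/(6LEI) = 185.6/EI
  θ_A0 = 361.5/EI,  θ_B0 = 436.6/EI
Flexibility coefficients: a unit moment at one end gives L/(3EI) there and L/(6EI) at the far end, so f₁₁ = f₂₂ = 2.533/EI and f₁₂ = f₂₁ = 1.267/EI.
Compatibility — zero rotation at each built-in end:
  2.533 M_A + 1.267 M_B = 361.5
  1.267 M_A + 2.533 M_B = 436.6
Solving the pair gives M_A = 75.4 kN·m and M_B = 134.6 kN·m (hogging).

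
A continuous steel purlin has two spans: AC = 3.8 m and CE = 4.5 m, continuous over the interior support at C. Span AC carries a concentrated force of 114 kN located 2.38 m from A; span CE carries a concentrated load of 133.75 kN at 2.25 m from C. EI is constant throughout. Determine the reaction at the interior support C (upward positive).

R_C = 186.3 kN

Release continuity at C by inserting a hinge; the redundant is the internal moment M_C. The primary structure is two simply-supported spans AC and CE.
Rotations at C on the released spans (each span's end-slope, ×1/EI):
  span AC: point load 114 at a = 2.38: Pab(L + a)/(6LEI) = 104.4/EI
  span CE: point load 133.75 at a = 2.25: Pab(L + b)/(6LEI) = 169.3/EI
  relative rotation θ_0 = (104.4 + 169.3)/EI = 273.7/EI
A unit hogging moment at C produces rotation L₁/(3EI) + L₂/(3EI) = 2.767/EI.
Slope continuity at C: θ_0 = M_C·2.767/EI, so M_C = 273.7/2.767 = 98.93 kN·m (hogging).
Span AC, ΣM about A with M_C applied at C: R_C^{AC}·3.8 = 271.3 + 98.93, so R_C^{AC} = 97.43 kN and R_A = 114 − 97.43 = 16.57 kN.
Span CE, ΣM about E: R_C^{CE}·4.5 = 300.9 + 98.93, so R_C^{CE} = 88.86 kN and R_E = 133.8 − 88.86 = 44.89 kN.
R_C = 97.43 + 88.86 = 186.3 kN.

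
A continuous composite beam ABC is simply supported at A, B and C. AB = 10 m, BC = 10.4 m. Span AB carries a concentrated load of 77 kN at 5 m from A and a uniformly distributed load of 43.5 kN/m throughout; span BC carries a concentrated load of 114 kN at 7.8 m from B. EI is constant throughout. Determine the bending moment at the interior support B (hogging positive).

Insert a hinge at B; M_B is the redundant, and each span becomes simply supported.
Rotations at B on the released spans (each span's end-slope, ×1/EI):
  span AB: point load 77 at a = 5: Pab(L + a)/(6LEI) = 481.2/EI
  span AB: UDL 43.5: wL³/(24EI) = 1812/EI
  span BC: point load 114 at a = 7.8: Pab(L + b)/(6LEI) = 481.6/EI
  relative rotation θ_0 = (2294 + 481.6)/EI = 2775/EI
A unit hogging moment at B produces rotation L₁/(3EI) + L₂/(3EI) = 6.8/EI.
Compatibility: M_B·(L₁+L₂)/(3EI) = θ_0, giving M_B = 408.1 kN·m (hogging).

M_B = 408.1 kN·m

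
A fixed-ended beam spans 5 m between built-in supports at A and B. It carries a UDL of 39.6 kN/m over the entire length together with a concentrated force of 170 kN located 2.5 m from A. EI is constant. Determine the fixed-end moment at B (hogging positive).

Release both end moments; the primary structure is a simply-supported span AB with redundants M_A and M_B.
Simple-span end rotations at A and B under the given loads:
  at A: UDL 39.6: wL³/(24EI) = 206.2/EI
  at B: UDL 39.6: wL³/(24EI) = 206.2/EI
  at A: point load 170 at a = 2.5: Pab(L + b)/(6LEI) = 265.6/EI
  at B: point load 170 at a = 2.5: Pab(L + a)/(6LEI) = 265.6/EI
  θ_A0 = 471.9/EI,  θ_B0 = 471.9/EI
Flexibility coefficients: a unit moment at one end gives L/(3EI) there and L/(6EI) at the far end, so f₁₁ = f₂₂ = 1.667/EI and f₁₂ = f₂₁ = 0.8333/EI.
Compatibility — zero rotation at each built-in end:
  1.667 M_A + 0.8333 M_B = 471.9
  0.8333 M_A + 1.667 M_B = 471.9
Solving the pair gives M_A = 188.8 kN·m and M_B = 188.8 kN·m (hogging).

M_B = 188.8 kN·m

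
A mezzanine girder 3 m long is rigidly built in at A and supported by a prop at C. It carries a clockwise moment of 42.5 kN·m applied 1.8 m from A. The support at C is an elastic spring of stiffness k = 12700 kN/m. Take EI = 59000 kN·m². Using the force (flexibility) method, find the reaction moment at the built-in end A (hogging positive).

Choose R_C as the redundant. The primary structure is the cantilever fixed at A.
Deflection at C on the released cantilever, summing each load's contribution:
  clockwise couple 42.5 at a = 1.8: M₀a(2L − a)/(2EI) = 160.7/EI
Flexibility coefficient — unit upward force at C: δ_{CC} = L³/(3EI) = 9/EI.
With EI = 59000 kN·m²: δ_0 = 0.002723 m and δ_{CC} = 0.000153 m/kN.
Compatibility — the spring shortens by R_C/k under the reaction it provides: δ_0 − R_C·δ_{CC} = R_C/k. With 1/k = 0.000079 m/kN, R_C = δ_0 / (δ_{CC} + 1/k) = 0.002723 / (0.000153 + 0.000079) = 11.77 kN.
Moment equilibrium about A: M_A = Σ(load moments about A) − R_C·L = 42.5 − 11.77×3 = 7.181 kN·m.

M_A = 7.181 kN·m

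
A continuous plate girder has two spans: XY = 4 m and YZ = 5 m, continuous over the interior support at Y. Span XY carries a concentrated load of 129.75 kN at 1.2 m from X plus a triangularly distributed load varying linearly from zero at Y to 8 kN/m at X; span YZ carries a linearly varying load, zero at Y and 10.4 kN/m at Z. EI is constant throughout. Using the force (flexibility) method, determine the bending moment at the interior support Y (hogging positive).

Take M_Y as the redundant. Released structure: two simple spans XY and YZ with a hinge at Y.
Discontinuity in slope at Y on the released structure — sum the simple-span end rotations:
  span XY: point load 129.75 at a = 1.2: Pab(L + a)/(6LEI) = 94.46/EI
  span XY: triangular load, peak 8: 7w₀L³/(360EI) = 9.956/EI
  span YZ: triangular load, peak 10.4: 7w₀L³/(360EI) = 25.28/EI
  relative rotation θ_0 = (104.4 + 25.28)/EI = 129.7/EI
A unit hogging moment at Y produces rotation L₁/(3EI) + L₂/(3EI) = 3/EI.
Slope continuity at Y: θ_0 = M_Y·3/EI, so M_Y = 129.7/3 = 43.23 kN·m (hogging).

M_Y = 43.23 kN·m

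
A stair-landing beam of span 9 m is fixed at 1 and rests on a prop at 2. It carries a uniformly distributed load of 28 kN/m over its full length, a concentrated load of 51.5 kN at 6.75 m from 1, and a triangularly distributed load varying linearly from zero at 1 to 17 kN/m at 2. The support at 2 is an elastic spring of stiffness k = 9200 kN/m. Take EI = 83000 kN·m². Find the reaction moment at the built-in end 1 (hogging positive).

Take the reaction at 2 as the redundant and release it; the primary structure is a cantilever fixed at 1.
Free-end deflection of the primary structure under the applied loading (downward +):
  UDL 28: wL⁴/(8EI) = 22964/EI
  point load 51.5 at a = 6.75: Pa²(3L − a)/(6EI) = 7919/EI
  triangular load, peak 17 at the free end: 11w₀L⁴/(120EI) = 10224/EI
  δ_0 = 41107/EI
Tip deflection under a unit load at 2: L³/(3EI) = 243/EI.
With EI = 83000 kN·m²: δ_0 = 0.49527 m and δ_{22} = 0.002928 m/kN.
Compatibility — the spring shortens by R_2/k under the reaction it provides: δ_0 − R_2·δ_{22} = R_2/k. With 1/k = 0.000109 m/kN, R_2 = δ_0 / (δ_{22} + 1/k) = 0.49527 / (0.002928 + 0.000109) = 163.1 kN.
Moment equilibrium about 1: M_1 = Σ(load moments about 1) − R_2·L = 1941 − 163.1×9 = 472.6 kN·m.

M_1 = 472.6 kN·m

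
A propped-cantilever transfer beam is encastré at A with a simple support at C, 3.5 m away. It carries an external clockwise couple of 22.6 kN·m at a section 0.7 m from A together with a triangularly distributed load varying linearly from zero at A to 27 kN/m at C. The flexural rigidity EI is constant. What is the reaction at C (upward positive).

Take the reaction at C as the redundant and release it; the primary structure is a cantilever fixed at A.
Downward deflection at the released point C due to the loads:
  clockwise couple 22.6 at a = 0.7: M₀a(2L − a)/(2EI) = 49.83/EI
  triangular load, peak 27 at the free end: 11w₀L⁴/(120EI) = 371.4/EI
  δ_0 = 421.2/EI
Tip deflection under a unit load at C: L³/(3EI) = 14.29/EI.
The prop prevents deflection at C: R_C = δ_0/δ_{CC} = 421.2/14.29 = 29.47 kN.

R_C = 29.47 kN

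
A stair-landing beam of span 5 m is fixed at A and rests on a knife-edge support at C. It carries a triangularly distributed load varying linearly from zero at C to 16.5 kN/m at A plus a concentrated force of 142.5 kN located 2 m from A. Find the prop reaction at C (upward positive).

Choose R_C as the redundant. The primary structure is the cantilever fixed at A.
Primary-structure tip deflection at C by superposition:
  triangular load, peak 16.5 at the fixed end: w₀L⁴/(30EI) = 343.8/EI
  point load 142.5 at a = 2: Pa²(3L − a)/(6EI) = 1235/EI
  δ_0 = 1579/EI
Tip deflection under a unit load at C: L³/(3EI) = 41.67/EI.
Compatibility at C: δ_0 − R_C·δ_{CC} = 0, so R_C = 1579/41.67 = 37.89 kN.

R_C = 37.89 kN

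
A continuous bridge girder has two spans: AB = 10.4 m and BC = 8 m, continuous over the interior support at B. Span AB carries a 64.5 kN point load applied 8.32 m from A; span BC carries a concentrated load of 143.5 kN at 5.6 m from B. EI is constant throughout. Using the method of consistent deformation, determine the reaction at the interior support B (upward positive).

R_B = 121.8 kN

Insert a hinge at B; M_B is the redundant, and each span becomes simply supported.
Discontinuity in slope at B on the released structure — sum the simple-span end rotations:
  span AB: point load 64.5 at a = 8.32: Pab(L + a)/(6LEI) = 334.9/EI
  span BC: point load 143.5 at a = 5.6: Pab(L + b)/(6LEI) = 417.9/EI
  relative rotation θ_0 = (334.9 + 417.9)/EI = 752.7/EI
A unit hogging moment at B produces rotation L₁/(3EI) + L₂/(3EI) = 6.133/EI.
Slope continuity at B: θ_0 = M_B·6.133/EI, so M_B = 752.7/6.133 = 122.7 kN·m (hogging).
Span AB, ΣM about A with M_B applied at B: R_B^{AB}·10.4 = 536.6 + 122.7, so R_B^{AB} = 63.4 kN and R_A = 64.5 − 63.4 = 1.099 kN.
Span BC, ΣM about C: R_B^{BC}·8 = 344.4 + 122.7, so R_B^{BC} = 58.39 kN and R_C = 143.5 − 58.39 = 85.11 kN.
R_B = 63.4 + 58.39 = 121.8 kN.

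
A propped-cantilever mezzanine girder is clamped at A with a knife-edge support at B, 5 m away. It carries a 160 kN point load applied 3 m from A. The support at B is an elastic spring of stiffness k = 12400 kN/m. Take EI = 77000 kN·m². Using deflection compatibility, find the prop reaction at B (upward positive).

R_B = 60.15 kN

Release the roller at B. Primary structure: cantilever fixed at A.
Deflection at B on the released cantilever, summing each load's contribution:
  point load 160 at a = 3: Pa²(3L − a)/(6EI) = 2880/EI
Flexibility coefficient — unit upward force at B: δ_{BB} = L³/(3EI) = 41.67/EI.
With EI = 77000 kN·m²: δ_0 = 0.037403 m and δ_{BB} = 0.000541 m/kN.
Compatibility — the spring shortens by R_B/k under the reaction it provides: δ_0 − R_B·δ_{BB} = R_B/k. With 1/k = 0.000081 m/kN, R_B = δ_0 / (δ_{BB} + 1/k) = 0.037403 / (0.000541 + 0.000081) = 60.15 kN.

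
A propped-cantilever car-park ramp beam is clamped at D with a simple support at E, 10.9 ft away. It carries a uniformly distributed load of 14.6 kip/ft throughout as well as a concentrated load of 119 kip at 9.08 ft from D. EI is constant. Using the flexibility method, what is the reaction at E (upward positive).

Choose R_E as the redundant. The primary structure is the cantilever fixed at D.
Deflection at E on the released cantilever, summing each load's contribution:
  UDL 14.6: wL⁴/(8EI) = 25761/EI
  point load 119 at a = 9.08: Pa²(3L − a)/(6EI) = 38623/EI
  δ_0 = 64384/EI
Flexibility coefficient — unit upward force at E: δ_{EE} = L³/(3EI) = 431.7/EI.
The prop prevents deflection at E: R_E = δ_0/δ_{EE} = 64384/431.7 = 149.1 kip.

R_E = 149.1 kip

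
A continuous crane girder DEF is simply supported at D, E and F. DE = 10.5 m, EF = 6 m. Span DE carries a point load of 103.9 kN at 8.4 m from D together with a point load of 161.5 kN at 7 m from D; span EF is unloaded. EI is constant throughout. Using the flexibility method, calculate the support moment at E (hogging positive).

Take M_E as the redundant. Released structure: two simple spans DE and EF with a hinge at E.
Discontinuity in slope at E on the released structure — sum the simple-span end rotations:
  span DE: point load 103.9 at a = 8.4: Pab(L + a)/(6LEI) = 549.8/EI
  span DE: point load 161.5 at a = 7: Pab(L + a)/(6LEI) = 1099/EI
  relative rotation θ_0 = (1649 + 0)/EI = 1649/EI
A unit hogging moment at E produces rotation L₁/(3EI) + L₂/(3EI) = 5.5/EI.
Slope continuity at E: θ_0 = M_E·5.5/EI, so M_E = 1649/5.5 = 299.8 kN·m (hogging).

M_E = 299.8 kN·m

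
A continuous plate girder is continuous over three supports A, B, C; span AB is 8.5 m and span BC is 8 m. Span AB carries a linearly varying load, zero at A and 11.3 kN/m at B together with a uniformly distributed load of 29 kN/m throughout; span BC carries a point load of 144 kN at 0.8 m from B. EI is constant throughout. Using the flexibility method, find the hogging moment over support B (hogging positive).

Insert a hinge at B; M_B is the redundant, and each span becomes simply supported.
Rotations at B on the released spans (each span's end-slope, ×1/EI):
  span AB: triangular load, peak 11.3: w₀L³/(45EI) = 154.2/EI
  span AB: UDL 29: wL³/(24EI) = 742.1/EI
  span BC: point load 144 at a = 0.8: Pab(L + b)/(6LEI) = 262.7/EI
  relative rotation θ_0 = (896.3 + 262.7)/EI = 1159/EI
A unit hogging moment at B produces rotation L₁/(3EI) + L₂/(3EI) = 5.5/EI.
Compatibility: M_B·(L₁+L₂)/(3EI) = θ_0, giving M_B = 210.7 kN·m (hogging).

M_B = 210.7 kN·m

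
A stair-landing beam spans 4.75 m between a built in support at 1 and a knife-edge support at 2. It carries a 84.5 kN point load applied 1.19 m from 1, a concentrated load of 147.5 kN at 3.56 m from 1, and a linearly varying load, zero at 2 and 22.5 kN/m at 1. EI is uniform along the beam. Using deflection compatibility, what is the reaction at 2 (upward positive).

R_2 = 111.2 kN

Choose R_2 as the redundant. The primary structure is the cantilever fixed at 1.
Primary-structure tip deflection at 2 by superposition:
  point load 84.5 at a = 1.19: Pa²(3L − a)/(6EI) = 260.5/EI
  point load 147.5 at a = 3.56: Pa²(3L − a)/(6EI) = 3331/EI
  triangular load, peak 22.5 at the fixed end: w₀L⁴/(30EI) = 381.8/EI
  δ_0 = 3973/EI
Flexibility coefficient — unit upward force at 2: δ_{22} = L³/(3EI) = 35.72/EI.
Compatibility at 2: δ_0 − R_2·δ_{22} = 0, so R_2 = 3973/35.72 = 111.2 kN.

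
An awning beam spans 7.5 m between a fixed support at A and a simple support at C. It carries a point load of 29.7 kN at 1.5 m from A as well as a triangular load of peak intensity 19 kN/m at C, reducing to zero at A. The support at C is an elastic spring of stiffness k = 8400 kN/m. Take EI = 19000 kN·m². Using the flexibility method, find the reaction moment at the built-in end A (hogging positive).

M_A = 99.27 kN·m

Take the reaction at C as the redundant and release it; the primary structure is a cantilever fixed at A.
Deflection at C on the released cantilever, summing each load's contribution:
  point load 29.7 at a = 1.5: Pa²(3L − a)/(6EI) = 233.9/EI
  triangular load, peak 19 at the free end: 11w₀L⁴/(120EI) = 5511/EI
  δ_0 = 5745/EI
Tip deflection under a unit load at C: L³/(3EI) = 140.6/EI.
With EI = 19000 kN·m²: δ_0 = 0.30235 m and δ_{CC} = 0.007401 m/kN.
Compatibility — the spring shortens by R_C/k under the reaction it provides: δ_0 − R_C·δ_{CC} = R_C/k. With 1/k = 0.000119 m/kN, R_C = δ_0 / (δ_{CC} + 1/k) = 0.30235 / (0.007401 + 0.000119) = 40.2 kN.
Moment equilibrium about A: M_A = Σ(load moments about A) − R_C·L = 400.8 − 40.2×7.5 = 99.27 kN·m.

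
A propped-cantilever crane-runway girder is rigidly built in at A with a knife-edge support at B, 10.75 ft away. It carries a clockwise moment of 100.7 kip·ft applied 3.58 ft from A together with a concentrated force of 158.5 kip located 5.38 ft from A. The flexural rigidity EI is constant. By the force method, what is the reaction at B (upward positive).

R_B = 57.41 kip

Take the reaction at B as the redundant and release it; the primary structure is a cantilever fixed at A.
Downward deflection at the released point B due to the loads:
  clockwise couple 100.7 at a = 3.58: M₀a(2L − a)/(2EI) = 3230/EI
  point load 158.5 at a = 5.38: Pa²(3L − a)/(6EI) = 20545/EI
  δ_0 = 23775/EI
Flexibility coefficient — unit upward force at B: δ_{BB} = L³/(3EI) = 414.1/EI.
Compatibility at B: δ_0 − R_B·δ_{BB} = 0, so R_B = 23775/414.1 = 57.41 kip.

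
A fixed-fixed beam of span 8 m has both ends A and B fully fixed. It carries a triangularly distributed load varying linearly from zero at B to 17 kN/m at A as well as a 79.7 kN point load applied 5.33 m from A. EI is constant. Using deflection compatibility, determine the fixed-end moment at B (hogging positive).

M_B = 130.7 kN·m

Release both end moments; the primary structure is a simply-supported span AB with redundants M_A and M_B.
End rotations of the released simple span under the applied load (×1/EI):
  at A: triangular load, peak 17: w₀L³/(45EI) = 193.4/EI
  at B: triangular load, peak 17: 7w₀L³/(360EI) = 169.2/EI
  at A: point load 79.7 at a = 5.33: Pab(L + b)/(6LEI) = 252.1/EI
  at B: point load 79.7 at a = 5.33: Pab(L + a)/(6LEI) = 315/EI
  θ_A0 = 445.5/EI,  θ_B0 = 484.2/EI
Flexibility coefficients: a unit moment at one end gives L/(3EI) there and L/(6EI) at the far end, so f₁₁ = f₂₂ = 2.667/EI and f₁₂ = f₂₁ = 1.333/EI.
Compatibility — zero rotation at each built-in end:
  2.667 M_A + 1.333 M_B = 445.5
  1.333 M_A + 2.667 M_B = 484.2
Solving the pair gives M_A = 101.7 kN·m and M_B = 130.7 kN·m (hogging).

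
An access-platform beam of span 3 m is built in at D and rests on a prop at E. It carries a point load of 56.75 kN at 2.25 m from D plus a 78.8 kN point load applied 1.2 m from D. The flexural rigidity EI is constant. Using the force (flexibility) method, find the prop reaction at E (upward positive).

R_E = 52.3 kN

Remove the prop at E; the released (primary) structure is a cantilever built in at D.
Deflection at E on the released cantilever, summing each load's contribution:
  point load 56.75 at a = 2.25: Pa²(3L − a)/(6EI) = 323.2/EI
  point load 78.8 at a = 1.2: Pa²(3L − a)/(6EI) = 147.5/EI
  δ_0 = 470.7/EI
Tip deflection under a unit load at E: L³/(3EI) = 9/EI.
Compatibility at E: δ_0 − R_E·δ_{EE} = 0, so R_E = 470.7/9 = 52.3 kN.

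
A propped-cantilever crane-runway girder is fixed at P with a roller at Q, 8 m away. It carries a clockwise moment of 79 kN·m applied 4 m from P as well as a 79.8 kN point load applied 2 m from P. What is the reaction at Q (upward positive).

R_Q = 17.97 kN

Release the roller at Q. Primary structure: cantilever fixed at P.
Primary-structure tip deflection at Q by superposition:
  clockwise couple 79 at a = 4: M₀a(2L − a)/(2EI) = 1896/EI
  point load 79.8 at a = 2: Pa²(3L − a)/(6EI) = 1170/EI
  δ_0 = 3066/EI
Tip deflection under a unit load at Q: L³/(3EI) = 170.7/EI.
The prop prevents deflection at Q: R_Q = δ_0/δ_{QQ} = 3066/170.7 = 17.97 kN.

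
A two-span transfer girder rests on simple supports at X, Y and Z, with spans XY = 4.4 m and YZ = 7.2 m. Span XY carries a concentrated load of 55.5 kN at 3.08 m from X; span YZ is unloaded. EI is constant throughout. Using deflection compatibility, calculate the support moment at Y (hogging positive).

M_Y = 16.53 kN·m

Take M_Y as the redundant. Released structure: two simple spans XY and YZ with a hinge at Y.
End slopes at the hinge Y, treating each span as simply supported:
  span XY: point load 55.5 at a = 3.08: Pab(L + a)/(6LEI) = 63.93/EI
  relative rotation θ_0 = (63.93 + 0)/EI = 63.93/EI
A unit hogging moment at Y produces rotation L₁/(3EI) + L₂/(3EI) = 3.867/EI.
Compatibility: M_Y·(L₁+L₂)/(3EI) = θ_0, giving M_Y = 16.53 kN·m (hogging).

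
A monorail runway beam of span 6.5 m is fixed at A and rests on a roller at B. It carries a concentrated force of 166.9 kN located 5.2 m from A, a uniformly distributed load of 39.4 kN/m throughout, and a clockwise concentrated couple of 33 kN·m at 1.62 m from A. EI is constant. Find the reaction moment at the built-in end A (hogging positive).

Choose R_B as the redundant. The primary structure is the cantilever fixed at A.
Downward deflection at the released point B due to the loads:
  point load 166.9 at a = 5.2: Pa²(3L − a)/(6EI) = 10756/EI
  UDL 39.4: wL⁴/(8EI) = 8791/EI
  clockwise couple 33 at a = 1.62: M₀a(2L − a)/(2EI) = 304.2/EI
  δ_0 = 19852/EI
Tip deflection under a unit load at B: L³/(3EI) = 91.54/EI.
The prop prevents deflection at B: R_B = δ_0/δ_{BB} = 19852/91.54 = 216.9 kN.
Moment equilibrium about A: M_A = Σ(load moments about A) − R_B·L = 1733 − 216.9×6.5 = 323.6 kN·m.

M_A = 323.6 kN·m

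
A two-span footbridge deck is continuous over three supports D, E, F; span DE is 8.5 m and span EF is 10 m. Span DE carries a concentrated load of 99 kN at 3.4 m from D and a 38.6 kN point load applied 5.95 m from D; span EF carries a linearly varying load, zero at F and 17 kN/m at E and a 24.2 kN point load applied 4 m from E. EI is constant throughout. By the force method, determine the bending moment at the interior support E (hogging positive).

Take M_E as the redundant. Released structure: two simple spans DE and EF with a hinge at E.
Discontinuity in slope at E on the released structure — sum the simple-span end rotations:
  span DE: point load 99 at a = 3.4: Pab(L + a)/(6LEI) = 400.6/EI
  span DE: point load 38.6 at a = 5.95: Pab(L + a)/(6LEI) = 165.9/EI
  span EF: triangular load, peak 17: w₀L³/(45EI) = 377.8/EI
  span EF: point load 24.2 at a = 4: Pab(L + b)/(6LEI) = 154.9/EI
  relative rotation θ_0 = (566.5 + 532.7)/EI = 1099/EI
A unit hogging moment at E produces rotation L₁/(3EI) + L₂/(3EI) = 6.167/EI.
Slope continuity at E: θ_0 = M_E·6.167/EI, so M_E = 1099/6.167 = 178.2 kN·m (hogging).

M_E = 178.2 kN·m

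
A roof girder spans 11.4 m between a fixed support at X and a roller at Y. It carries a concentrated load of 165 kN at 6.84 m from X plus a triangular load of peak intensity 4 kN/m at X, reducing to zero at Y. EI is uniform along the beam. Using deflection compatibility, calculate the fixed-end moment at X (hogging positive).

M_X = 350.7 kN·m

Remove the prop at Y; the released (primary) structure is a cantilever built in at X.
Primary-structure tip deflection at Y by superposition:
  point load 165 at a = 6.84: Pa²(3L − a)/(6EI) = 35201/EI
  triangular load, peak 4 at the fixed end: w₀L⁴/(30EI) = 2252/EI
  δ_0 = 37453/EI
Tip deflection under a unit load at Y: L³/(3EI) = 493.8/EI.
Compatibility at Y: δ_0 − R_Y·δ_{YY} = 0, so R_Y = 37453/493.8 = 75.84 kN.
Moment equilibrium about X: M_X = Σ(load moments about X) − R_Y·L = 1215 − 75.84×11.4 = 350.7 kN·m.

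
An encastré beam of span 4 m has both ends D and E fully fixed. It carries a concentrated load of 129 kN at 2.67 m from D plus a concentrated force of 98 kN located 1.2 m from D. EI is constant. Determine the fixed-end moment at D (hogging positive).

Release both end moments; the primary structure is a simply-supported span DE with redundants M_D and M_E.
On the primary (simply-supported) span, the end slopes from the loading are:
  at D: point load 129 at a = 2.67: Pab(L + b)/(6LEI) = 101.7/EI
  at E: point load 129 at a = 2.67: Pab(L + a)/(6LEI) = 127.3/EI
  at D: point load 98 at a = 1.2: Pab(L + b)/(6LEI) = 93.3/EI
  at E: point load 98 at a = 1.2: Pab(L + a)/(6LEI) = 71.34/EI
  θ_D0 = 195/EI,  θ_E0 = 198.7/EI
Flexibility coefficients: a unit moment at one end gives L/(3EI) there and L/(6EI) at the far end, so f₁₁ = f₂₂ = 1.333/EI and f₁₂ = f₂₁ = 0.6667/EI.
Compatibility — zero rotation at each built-in end:
  1.333 M_D + 0.6667 M_E = 195
  0.6667 M_D + 1.333 M_E = 198.7
Solving the pair gives M_D = 95.7 kN·m and M_E = 101.1 kN·m (hogging).

M_D = 95.7 kN·m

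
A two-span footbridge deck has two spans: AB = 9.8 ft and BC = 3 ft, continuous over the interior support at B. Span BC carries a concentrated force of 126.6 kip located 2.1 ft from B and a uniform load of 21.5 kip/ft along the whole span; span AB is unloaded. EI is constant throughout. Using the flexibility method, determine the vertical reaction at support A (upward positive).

Take M_B as the redundant. Released structure: two simple spans AB and BC with a hinge at B.
End slopes at the hinge B, treating each span as simply supported:
  span BC: point load 126.6 at a = 2.1: Pab(L + b)/(6LEI) = 51.84/EI
  span BC: UDL 21.5: wL³/(24EI) = 24.19/EI
  relative rotation θ_0 = (0 + 76.03)/EI = 76.03/EI
A unit hogging moment at B produces rotation L₁/(3EI) + L₂/(3EI) = 4.267/EI.
Compatibility: M_B·(L₁+L₂)/(3EI) = θ_0, giving M_B = 17.82 kip·ft (hogging).
Span AB, ΣM about A with M_B applied at B: R_B^{AB}·9.8 = 0 + 17.82, so R_B^{AB} = 1.818 kip and R_A = 0 − 1.818 = -1.818 kip.

R_A = -1.818 kip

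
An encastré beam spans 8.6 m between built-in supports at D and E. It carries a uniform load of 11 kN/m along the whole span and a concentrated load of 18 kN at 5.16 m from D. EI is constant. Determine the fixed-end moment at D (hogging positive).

Release both end moments; the primary structure is a simply-supported span DE with redundants M_D and M_E.
On the primary (simply-supported) span, the end slopes from the loading are:
  at D: UDL 11: wL³/(24EI) = 291.5/EI
  at E: UDL 11: wL³/(24EI) = 291.5/EI
  at D: point load 18 at a = 5.16: Pab(L + b)/(6LEI) = 74.55/EI
  at E: point load 18 at a = 5.16: Pab(L + a)/(6LEI) = 85.2/EI
  θ_D0 = 366.1/EI,  θ_E0 = 376.7/EI
Flexibility coefficients: a unit moment at one end gives L/(3EI) there and L/(6EI) at the far end, so f₁₁ = f₂₂ = 2.867/EI and f₁₂ = f₂₁ = 1.433/EI.
Compatibility — zero rotation at each built-in end:
  2.867 M_D + 1.433 M_E = 366.1
  1.433 M_D + 2.867 M_E = 376.7
Solving the pair gives M_D = 82.66 kN·m and M_E = 90.09 kN·m (hogging).

M_D = 82.66 kN·m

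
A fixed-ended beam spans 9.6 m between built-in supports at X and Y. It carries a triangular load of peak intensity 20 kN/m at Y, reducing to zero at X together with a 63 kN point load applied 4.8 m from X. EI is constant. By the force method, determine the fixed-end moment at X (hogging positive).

M_X = 137 kN·m

Release both end moments; the primary structure is a simply-supported span XY with redundants M_X and M_Y.
Simple-span end rotations at X and Y under the given loads:
  at X: triangular load, peak 20: 7w₀L³/(360EI) = 344.1/EI
  at Y: triangular load, peak 20: w₀L³/(45EI) = 393.2/EI
  at X: point load 63 at a = 4.8: Pab(L + b)/(6LEI) = 362.9/EI
  at Y: point load 63 at a = 4.8: Pab(L + a)/(6LEI) = 362.9/EI
  θ_X0 = 706.9/EI,  θ_Y0 = 756.1/EI
Flexibility coefficients: a unit moment at one end gives L/(3EI) there and L/(6EI) at the far end, so f₁₁ = f₂₂ = 3.2/EI and f₁₂ = f₂₁ = 1.6/EI.
Compatibility — zero rotation at each built-in end:
  3.2 M_X + 1.6 M_Y = 706.9
  1.6 M_X + 3.2 M_Y = 756.1
Solving the pair gives M_X = 137 kN·m and M_Y = 167.8 kN·m (hogging).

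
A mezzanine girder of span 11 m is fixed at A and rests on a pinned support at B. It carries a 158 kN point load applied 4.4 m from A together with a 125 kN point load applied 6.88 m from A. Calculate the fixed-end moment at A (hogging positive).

M_A = 555.1 kN·m

Take the reaction at B as the redundant and release it; the primary structure is a cantilever fixed at A.
Primary-structure tip deflection at B by superposition:
  point load 158 at a = 4.4: Pa²(3L − a)/(6EI) = 14581/EI
  point load 125 at a = 6.88: Pa²(3L − a)/(6EI) = 25758/EI
  δ_0 = 40338/EI
Tip deflection under a unit load at B: L³/(3EI) = 443.7/EI.
Compatibility at B: δ_0 − R_B·δ_{BB} = 0, so R_B = 40338/443.7 = 90.92 kN.
Moment equilibrium about A: M_A = Σ(load moments about A) − R_B·L = 1555 − 90.92×11 = 555.1 kN·m.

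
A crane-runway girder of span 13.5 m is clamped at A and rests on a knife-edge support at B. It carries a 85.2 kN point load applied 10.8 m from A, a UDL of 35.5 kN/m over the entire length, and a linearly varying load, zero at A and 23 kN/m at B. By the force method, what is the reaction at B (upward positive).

R_B = 325.1 kN

Choose R_B as the redundant. The primary structure is the cantilever fixed at A.
Deflection at B on the released cantilever, summing each load's contribution:
  point load 85.2 at a = 10.8: Pa²(3L − a)/(6EI) = 49192/EI
  UDL 35.5: wL⁴/(8EI) = 147392/EI
  triangular load, peak 23 at the free end: 11w₀L⁴/(120EI) = 70028/EI
  δ_0 = 266612/EI
Flexibility coefficient — unit upward force at B: δ_{BB} = L³/(3EI) = 820.1/EI.
The prop prevents deflection at B: R_B = δ_0/δ_{BB} = 266612/820.1 = 325.1 kN.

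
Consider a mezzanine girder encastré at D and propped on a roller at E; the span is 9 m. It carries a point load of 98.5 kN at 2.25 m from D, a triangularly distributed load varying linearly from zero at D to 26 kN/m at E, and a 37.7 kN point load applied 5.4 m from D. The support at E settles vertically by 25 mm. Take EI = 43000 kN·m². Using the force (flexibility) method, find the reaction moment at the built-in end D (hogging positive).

M_D = 365.1 kN·m

Release the roller at E. Primary structure: cantilever fixed at D.
Primary-structure tip deflection at E by superposition:
  point load 98.5 at a = 2.25: Pa²(3L − a)/(6EI) = 2057/EI
  triangular load, peak 26 at the free end: 11w₀L⁴/(120EI) = 15637/EI
  point load 37.7 at a = 5.4: Pa²(3L − a)/(6EI) = 3958/EI
  δ_0 = 21652/EI
Flexibility coefficient — unit upward force at E: δ_{EE} = L³/(3EI) = 243/EI.
With EI = 43000 kN·m²: δ_0 = 0.50353 m and δ_{EE} = 0.005651 m/kN.
Compatibility — the beam at E must follow the support down by 0.025 m: δ_0 − R_E·δ_{EE} = 0.025, so R_E = (0.50353 − 0.025)/0.005651 = 84.68 kN.
Moment equilibrium about D: M_D = Σ(load moments about D) − R_E·L = 1127 − 84.68×9 = 365.1 kN·m.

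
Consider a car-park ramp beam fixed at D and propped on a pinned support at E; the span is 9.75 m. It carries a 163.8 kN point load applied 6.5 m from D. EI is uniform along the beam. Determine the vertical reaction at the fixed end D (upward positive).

R_D = 78.87 kN

Release the roller at E. Primary structure: cantilever fixed at D.
Free-end deflection of the primary structure under the applied loading (downward +):
  point load 163.8 at a = 6.5: Pa²(3L − a)/(6EI) = 26240/EI
Tip deflection under a unit load at E: L³/(3EI) = 309/EI.
Compatibility at E: δ_0 − R_E·δ_{EE} = 0, so R_E = 26240/309 = 84.93 kN.
Vertical equilibrium: R_D = ΣP − R_E = 163.8 − 84.93 = 78.87 kN.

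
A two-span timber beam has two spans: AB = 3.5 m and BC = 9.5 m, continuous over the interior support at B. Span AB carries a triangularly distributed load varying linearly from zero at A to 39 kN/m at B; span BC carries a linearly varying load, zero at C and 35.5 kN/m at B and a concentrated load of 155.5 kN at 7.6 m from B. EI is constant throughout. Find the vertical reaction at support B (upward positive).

Release continuity at B by inserting a hinge; the redundant is the internal moment M_B. The primary structure is two simply-supported spans AB and BC.
Discontinuity in slope at B on the released structure — sum the simple-span end rotations:
  span AB: triangular load, peak 39: w₀L³/(45EI) = 37.16/EI
  span BC: triangular load, peak 35.5: w₀L³/(45EI) = 676.4/EI
  span BC: point load 155.5 at a = 7.6: Pab(L + b)/(6LEI) = 449.1/EI
  relative rotation θ_0 = (37.16 + 1125)/EI = 1163/EI
A unit hogging moment at B produces rotation L₁/(3EI) + L₂/(3EI) = 4.333/EI.
Slope continuity at B: θ_0 = M_B·4.333/EI, so M_B = 1163/4.333 = 268.3 kN·m (hogging).
Span AB, ΣM about A with M_B applied at B: R_B^{AB}·3.5 = 159.2 + 268.3, so R_B^{AB} = 122.2 kN and R_A = 68.25 − 122.2 = -53.91 kN.
Span BC, ΣM about C: R_B^{BC}·9.5 = 1363 + 268.3, so R_B^{BC} = 171.8 kN and R_C = 324.1 − 171.8 = 152.4 kN.
R_B = 122.2 + 171.8 = 293.9 kN.

R_B = 293.9 kN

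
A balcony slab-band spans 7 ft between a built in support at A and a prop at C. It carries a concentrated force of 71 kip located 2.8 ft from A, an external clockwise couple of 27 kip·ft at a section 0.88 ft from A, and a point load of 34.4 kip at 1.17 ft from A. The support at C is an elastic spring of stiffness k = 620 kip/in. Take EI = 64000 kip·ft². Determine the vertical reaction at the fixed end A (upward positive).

R_A = 89.13 kip

Remove the prop at C; the released (primary) structure is a cantilever built in at A.
Deflection at C on the released cantilever, summing each load's contribution:
  point load 71 at a = 2.8: Pa²(3L − a)/(6EI) = 1688/EI
  clockwise couple 27 at a = 0.88: M₀a(2L − a)/(2EI) = 155.9/EI
  point load 34.4 at a = 1.17: Pa²(3L − a)/(6EI) = 155.6/EI
  δ_0 = 2000/EI
Flexibility coefficient — unit upward force at C: δ_{CC} = L³/(3EI) = 114.3/EI.
With EI = 64000 kip·ft²: δ_0 = 0.03125 ft and δ_{CC} = 0.001786 ft/kip.
Compatibility — the spring shortens by R_C/k under the reaction it provides: δ_0 − R_C·δ_{CC} = R_C/k. With 1/k = 1/(620×12) ft/kip = 0.000134 ft/kip, R_C = δ_0 / (δ_{CC} + 1/k) = 0.03125 / (0.001786 + 0.000134) = 16.27 kip.
Vertical equilibrium: R_A = ΣP − R_C = 105.4 − 16.27 = 89.13 kip.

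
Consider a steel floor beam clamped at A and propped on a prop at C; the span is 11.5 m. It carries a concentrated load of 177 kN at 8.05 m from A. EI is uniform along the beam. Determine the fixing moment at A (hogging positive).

M_A = 277.8 kN·m

Choose R_C as the redundant. The primary structure is the cantilever fixed at A.
Deflection at C on the released cantilever, summing each load's contribution:
  point load 177 at a = 8.05: Pa²(3L − a)/(6EI) = 50564/EI
Flexibility coefficient — unit upward force at C: δ_{CC} = L³/(3EI) = 507/EI.
The prop prevents deflection at C: R_C = δ_0/δ_{CC} = 50564/507 = 99.74 kN.
Moment equilibrium about A: M_A = Σ(load moments about A) − R_C·L = 1425 − 99.74×11.5 = 277.8 kN·m.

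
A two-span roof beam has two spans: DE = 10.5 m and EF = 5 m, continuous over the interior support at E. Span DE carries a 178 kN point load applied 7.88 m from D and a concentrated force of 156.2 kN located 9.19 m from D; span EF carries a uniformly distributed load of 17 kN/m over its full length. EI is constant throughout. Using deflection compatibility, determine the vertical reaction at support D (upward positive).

R_D = 31.67 kN

Take M_E as the redundant. Released structure: two simple spans DE and EF with a hinge at E.
Discontinuity in slope at E on the released structure — sum the simple-span end rotations:
  span DE: point load 178 at a = 7.88: Pab(L + a)/(6LEI) = 1072/EI
  span DE: point load 156.2 at a = 9.19: Pab(L + a)/(6LEI) = 587.7/EI
  span EF: UDL 17: wL³/(24EI) = 88.54/EI
  relative rotation θ_0 = (1660 + 88.54)/EI = 1748/EI
A unit hogging moment at E produces rotation L₁/(3EI) + L₂/(3EI) = 5.167/EI.
Slope continuity at E: θ_0 = M_E·5.167/EI, so M_E = 1748/5.167 = 338.4 kN·m (hogging).
Span DE, ΣM about D with M_E applied at E: R_E^{DE}·10.5 = 2838 + 338.4, so R_E^{DE} = 302.5 kN and R_D = 334.2 − 302.5 = 31.67 kN.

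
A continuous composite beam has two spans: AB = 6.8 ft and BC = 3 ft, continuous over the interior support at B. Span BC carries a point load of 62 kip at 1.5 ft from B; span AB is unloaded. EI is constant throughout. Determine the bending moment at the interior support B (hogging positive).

Insert a hinge at B; M_B is the redundant, and each span becomes simply supported.
Discontinuity in slope at B on the released structure — sum the simple-span end rotations:
  span BC: point load 62 at a = 1.5: Pab(L + b)/(6LEI) = 34.88/EI
  relative rotation θ_0 = (0 + 34.88)/EI = 34.88/EI
A unit hogging moment at B produces rotation L₁/(3EI) + L₂/(3EI) = 3.267/EI.
Compatibility: M_B·(L₁+L₂)/(3EI) = θ_0, giving M_B = 10.68 kip·ft (hogging).

M_B = 10.68 kip·ft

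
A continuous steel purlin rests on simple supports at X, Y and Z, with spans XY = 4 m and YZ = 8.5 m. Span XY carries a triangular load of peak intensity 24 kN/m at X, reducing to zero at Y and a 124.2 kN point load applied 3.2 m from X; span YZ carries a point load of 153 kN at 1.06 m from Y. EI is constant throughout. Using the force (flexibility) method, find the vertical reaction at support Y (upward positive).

R_Y = 293.6 kN

Insert a hinge at Y; M_Y is the redundant, and each span becomes simply supported.
Discontinuity in slope at Y on the released structure — sum the simple-span end rotations:
  span XY: triangular load, peak 24: 7w₀L³/(360EI) = 29.87/EI
  span XY: point load 124.2 at a = 3.2: Pab(L + a)/(6LEI) = 95.39/EI
  span YZ: point load 153 at a = 1.06: Pab(L + b)/(6LEI) = 377.1/EI
  relative rotation θ_0 = (125.3 + 377.1)/EI = 502.4/EI
A unit hogging moment at Y produces rotation L₁/(3EI) + L₂/(3EI) = 4.167/EI.
Slope continuity at Y: θ_0 = M_Y·4.167/EI, so M_Y = 502.4/4.167 = 120.6 kN·m (hogging).
Span XY, ΣM about X with M_Y applied at Y: R_Y^{XY}·4 = 461.4 + 120.6, so R_Y^{XY} = 145.5 kN and R_X = 172.2 − 145.5 = 26.7 kN.
Span YZ, ΣM about Z: R_Y^{YZ}·8.5 = 1138 + 120.6, so R_Y^{YZ} = 148.1 kN and R_Z = 153 − 148.1 = 4.895 kN.
R_Y = 145.5 + 148.1 = 293.6 kN.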